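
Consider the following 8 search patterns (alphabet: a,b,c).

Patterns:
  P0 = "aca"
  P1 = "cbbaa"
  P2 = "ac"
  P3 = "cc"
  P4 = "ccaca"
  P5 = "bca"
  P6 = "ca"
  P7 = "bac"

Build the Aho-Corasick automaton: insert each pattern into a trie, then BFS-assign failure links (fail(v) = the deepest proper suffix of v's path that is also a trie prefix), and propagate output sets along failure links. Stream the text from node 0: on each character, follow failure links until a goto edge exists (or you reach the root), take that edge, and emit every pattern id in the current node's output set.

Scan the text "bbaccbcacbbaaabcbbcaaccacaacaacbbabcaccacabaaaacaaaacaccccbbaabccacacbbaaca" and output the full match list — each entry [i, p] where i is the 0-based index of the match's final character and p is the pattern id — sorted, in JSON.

Build automaton:
Trie (insert patterns):
  n0 'ε': a→1 b→13 c→4
  n1 'a': c→2
  n2 'ac': a→3  [P2 ends]
  n3 'aca': ·  [P0 ends]
  n4 'c': a→16 b→5 c→9
  n5 'cb': b→6
  n6 'cbb': a→7
  n7 'cbba': a→8
  n8 'cbbaa': ·  [P1 ends]
  n9 'cc': a→10  [P3 ends]
  n10 'cca': c→11
  n11 'ccac': a→12
  n12 'ccaca': ·  [P4 ends]
  n13 'b': a→17 c→14
  n14 'bc': a→15
  n15 'bca': ·  [P5 ends]
  n16 'ca': ·  [P6 ends]
  n17 'ba': c→18
  n18 'bac': ·  [P7 ends]

BFS fail/out derivation:
  fail(1) 'a': from fail(0)=0 chase 'a': 0 ⇒ 0;  out=∅∪out(0)=∅
  fail(4) 'c': from fail(0)=0 chase 'c': 0 ⇒ 0;  out=∅∪out(0)=∅
  fail(13) 'b': from fail(0)=0 chase 'b': 0 ⇒ 0;  out=∅∪out(0)=∅
  fail(2) 'ac': from fail(1)=0 chase 'c': 0 ⇒ 4;  out={2}∪out(4)={2}
  fail(5) 'cb': from fail(4)=0 chase 'b': 0 ⇒ 13;  out=∅∪out(13)=∅
  fail(9) 'cc': from fail(4)=0 chase 'c': 0 ⇒ 4;  out={3}∪out(4)={3}
  fail(14) 'bc': from fail(13)=0 chase 'c': 0 ⇒ 4;  out=∅∪out(4)=∅
  fail(16) 'ca': from fail(4)=0 chase 'a': 0 ⇒ 1;  out={6}∪out(1)={6}
  fail(17) 'ba': from fail(13)=0 chase 'a': 0 ⇒ 1;  out=∅∪out(1)=∅
  fail(3) 'aca': from fail(2)=4 chase 'a': 4 ⇒ 16;  out={0}∪out(16)={0,6}
  fail(6) 'cbb': from fail(5)=13 chase 'b': 13→0 ⇒ 13;  out=∅∪out(13)=∅
  fail(10) 'cca': from fail(9)=4 chase 'a': 4 ⇒ 16;  out=∅∪out(16)={6}
  fail(15) 'bca': from fail(14)=4 chase 'a': 4 ⇒ 16;  out={5}∪out(16)={5,6}
  fail(18) 'bac': from fail(17)=1 chase 'c': 1 ⇒ 2;  out={7}∪out(2)={2,7}
  fail(7) 'cbba': from fail(6)=13 chase 'a': 13 ⇒ 17;  out=∅∪out(17)=∅
  fail(11) 'ccac': from fail(10)=16 chase 'c': 16→1 ⇒ 2;  out=∅∪out(2)={2}
  fail(8) 'cbbaa': from fail(7)=17 chase 'a': 17→1→0 ⇒ 1;  out={1}∪out(1)={1}
  fail(12) 'ccaca': from fail(11)=2 chase 'a': 2 ⇒ 3;  out={4}∪out(3)={0,4,6}

Text stream:
i=0 'b': node 0→13
i=1 'b': node 13→13 (via fail)
i=2 'a': node 13→17
i=3 'c': node 17→18  emit P2@[2:3],P7@[1:3]
i=4 'c': node 18→9 (via fail)  emit P3@[3:4]
i=5 'b': node 9→5 (via fail)
i=6 'c': node 5→14 (via fail)
i=7 'a': node 14→15  emit P5@[5:7],P6@[6:7]
i=8 'c': node 15→2 (via fail)  emit P2@[7:8]
i=9 'b': node 2→5 (via fail)
i=10 'b': node 5→6
i=11 'a': node 6→7
i=12 'a': node 7→8  emit P1@[8:12]
i=13 'a': node 8→1 (via fail)
i=14 'b': node 1→13 (via fail)
i=15 'c': node 13→14
i=16 'b': node 14→5 (via fail)
i=17 'b': node 5→6
i=18 'c': node 6→14 (via fail)
i=19 'a': node 14→15  emit P5@[17:19],P6@[18:19]
i=20 'a': node 15→1 (via fail)
i=21 'c': node 1→2  emit P2@[20:21]
i=22 'c': node 2→9 (via fail)  emit P3@[21:22]
i=23 'a': node 9→10  emit P6@[22:23]
i=24 'c': node 10→11  emit P2@[23:24]
i=25 'a': node 11→12  emit P0@[23:25],P4@[21:25],P6@[24:25]
i=26 'a': node 12→1 (via fail)
i=27 'c': node 1→2  emit P2@[26:27]
i=28 'a': node 2→3  emit P0@[26:28],P6@[27:28]
i=29 'a': node 3→1 (via fail)
i=30 'c': node 1→2  emit P2@[29:30]
i=31 'b': node 2→5 (via fail)
i=32 'b': node 5→6
i=33 'a': node 6→7
i=34 'b': node 7→13 (via fail)
i=35 'c': node 13→14
i=36 'a': node 14→15  emit P5@[34:36],P6@[35:36]
i=37 'c': node 15→2 (via fail)  emit P2@[36:37]
i=38 'c': node 2→9 (via fail)  emit P3@[37:38]
i=39 'a': node 9→10  emit P6@[38:39]
i=40 'c': node 10→11  emit P2@[39:40]
i=41 'a': node 11→12  emit P0@[39:41],P4@[37:41],P6@[40:41]
i=42 'b': node 12→13 (via fail)
i=43 'a': node 13→17
i=44 'a': node 17→1 (via fail)
i=45 'a': node 1→1 (via fail)
i=46 'a': node 1→1 (via fail)
i=47 'c': node 1→2  emit P2@[46:47]
i=48 'a': node 2→3  emit P0@[46:48],P6@[47:48]
i=49 'a': node 3→1 (via fail)
i=50 'a': node 1→1 (via fail)
i=51 'a': node 1→1 (via fail)
i=52 'c': node 1→2  emit P2@[51:52]
i=53 'a': node 2→3  emit P0@[51:53],P6@[52:53]
i=54 'c': node 3→2 (via fail)  emit P2@[53:54]
i=55 'c': node 2→9 (via fail)  emit P3@[54:55]
i=56 'c': node 9→9 (via fail)  emit P3@[55:56]
i=57 'c': node 9→9 (via fail)  emit P3@[56:57]
i=58 'b': node 9→5 (via fail)
i=59 'b': node 5→6
i=60 'a': node 6→7
i=61 'a': node 7→8  emit P1@[57:61]
i=62 'b': node 8→13 (via fail)
i=63 'c': node 13→14
i=64 'c': node 14→9 (via fail)  emit P3@[63:64]
i=65 'a': node 9→10  emit P6@[64:65]
i=66 'c': node 10→11  emit P2@[65:66]
i=67 'a': node 11→12  emit P0@[65:67],P4@[63:67],P6@[66:67]
i=68 'c': node 12→2 (via fail)  emit P2@[67:68]
i=69 'b': node 2→5 (via fail)
i=70 'b': node 5→6
i=71 'a': node 6→7
i=72 'a': node 7→8  emit P1@[68:72]
i=73 'c': node 8→2 (via fail)  emit P2@[72:73]
i=74 'a': node 2→3  emit P0@[72:74],P6@[73:74]

All matches (sorted): [[3,2],[3,7],[4,3],[7,5],[7,6],[8,2],[12,1],[19,5],[19,6],[21,2],[22,3],[23,6],[24,2],[25,0],[25,4],[25,6],[27,2],[28,0],[28,6],[30,2],[36,5],[36,6],[37,2],[38,3],[39,6],[40,2],[41,0],[41,4],[41,6],[47,2],[48,0],[48,6],[52,2],[53,0],[53,6],[54,2],[55,3],[56,3],[57,3],[61,1],[64,3],[65,6],[66,2],[67,0],[67,4],[67,6],[68,2],[72,1],[73,2],[74,0],[74,6]]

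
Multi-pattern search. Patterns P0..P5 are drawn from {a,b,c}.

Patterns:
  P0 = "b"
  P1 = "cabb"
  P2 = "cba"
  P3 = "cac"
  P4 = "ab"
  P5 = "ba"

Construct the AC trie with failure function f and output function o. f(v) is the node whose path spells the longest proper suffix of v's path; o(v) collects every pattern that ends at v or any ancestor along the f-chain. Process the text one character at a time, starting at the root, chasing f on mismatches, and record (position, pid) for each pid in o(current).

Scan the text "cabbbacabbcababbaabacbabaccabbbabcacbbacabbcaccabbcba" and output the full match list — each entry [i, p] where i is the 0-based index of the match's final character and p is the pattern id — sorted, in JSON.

Build:
Trie nodes:
  n0 'ε': a→9 b→1 c→2
  n1 'b': a→11  [P0 ends]
  n2 'c': a→3 b→6
  n3 'ca': b→4 c→8
  n4 'cab': b→5
  n5 'cabb': ·  [P1 ends]
  n6 'cb': a→7
  n7 'cba': ·  [P2 ends]
  n8 'cac': ·  [P3 ends]
  n9 'a': b→10
  n10 'ab': ·  [P4 ends]
  n11 'ba': ·  [P5 ends]

Failure links (BFS by depth):
  n1('b'): parent n0 fail=0; on 'b' 0 → fail=0;  out {0}∪∅={0}
  n2('c'): parent n0 fail=0; on 'c' 0 → fail=0;  out ∅∪∅=∅
  n9('a'): parent n0 fail=0; on 'a' 0 → fail=0;  out ∅∪∅=∅
  n3('ca'): parent n2 fail=0; on 'a' 0 → fail=9;  out ∅∪∅=∅
  n6('cb'): parent n2 fail=0; on 'b' 0 → fail=1;  out ∅∪{0}={0}
  n10('ab'): parent n9 fail=0; on 'b' 0 → fail=1;  out {4}∪{0}={0,4}
  n11('ba'): parent n1 fail=0; on 'a' 0 → fail=9;  out {5}∪∅={5}
  n4('cab'): parent n3 fail=9; on 'b' 9 → fail=10;  out ∅∪{0,4}={0,4}
  n7('cba'): parent n6 fail=1; on 'a' 1 → fail=11;  out {2}∪{5}={2,5}
  n8('cac'): parent n3 fail=9; on 'c' 9→0 → fail=2;  out {3}∪∅={3}
  n5('cabb'): parent n4 fail=10; on 'b' 10→1→0 → fail=1;  out {1}∪{0}={0,1}

Run:
pos 0 'c': at 2
pos 1 'a': at 3
pos 2 'b': at 4  → match P0@[2:2],P4@[1:2]
pos 3 'b': at 5  → match P0@[3:3],P1@[0:3]
pos 4 'b': at 1 ·f  → match P0@[4:4]
pos 5 'a': at 11  → match P5@[4:5]
pos 6 'c': at 2 ·f
pos 7 'a': at 3
pos 8 'b': at 4  → match P0@[8:8],P4@[7:8]
pos 9 'b': at 5  → match P0@[9:9],P1@[6:9]
pos 10 'c': at 2 ·f
pos 11 'a': at 3
pos 12 'b': at 4  → match P0@[12:12],P4@[11:12]
pos 13 'a': at 11 ·f  → match P5@[12:13]
pos 14 'b': at 10 ·f  → match P0@[14:14],P4@[13:14]
pos 15 'b': at 1 ·f  → match P0@[15:15]
pos 16 'a': at 11  → match P5@[15:16]
pos 17 'a': at 9 ·f
pos 18 'b': at 10  → match P0@[18:18],P4@[17:18]
pos 19 'a': at 11 ·f  → match P5@[18:19]
pos 20 'c': at 2 ·f
pos 21 'b': at 6  → match P0@[21:21]
pos 22 'a': at 7  → match P2@[20:22],P5@[21:22]
pos 23 'b': at 10 ·f  → match P0@[23:23],P4@[22:23]
pos 24 'a': at 11 ·f  → match P5@[23:24]
pos 25 'c': at 2 ·f
pos 26 'c': at 2 ·f
pos 27 'a': at 3
pos 28 'b': at 4  → match P0@[28:28],P4@[27:28]
pos 29 'b': at 5  → match P0@[29:29],P1@[26:29]
pos 30 'b': at 1 ·f  → match P0@[30:30]
pos 31 'a': at 11  → match P5@[30:31]
pos 32 'b': at 10 ·f  → match P0@[32:32],P4@[31:32]
pos 33 'c': at 2 ·f
pos 34 'a': at 3
pos 35 'c': at 8  → match P3@[33:35]
pos 36 'b': at 6 ·f  → match P0@[36:36]
pos 37 'b': at 1 ·f  → match P0@[37:37]
pos 38 'a': at 11  → match P5@[37:38]
pos 39 'c': at 2 ·f
pos 40 'a': at 3
pos 41 'b': at 4  → match P0@[41:41],P4@[40:41]
pos 42 'b': at 5  → match P0@[42:42],P1@[39:42]
pos 43 'c': at 2 ·f
pos 44 'a': at 3
pos 45 'c': at 8  → match P3@[43:45]
pos 46 'c': at 2 ·f
pos 47 'a': at 3
pos 48 'b': at 4  → match P0@[48:48],P4@[47:48]
pos 49 'b': at 5  → match P0@[49:49],P1@[46:49]
pos 50 'c': at 2 ·f
pos 51 'b': at 6  → match P0@[51:51]
pos 52 'a': at 7  → match P2@[50:52],P5@[51:52]

Result: [[2,0],[2,4],[3,0],[3,1],[4,0],[5,5],[8,0],[8,4],[9,0],[9,1],[12,0],[12,4],[13,5],[14,0],[14,4],[15,0],[16,5],[18,0],[18,4],[19,5],[21,0],[22,2],[22,5],[23,0],[23,4],[24,5],[28,0],[28,4],[29,0],[29,1],[30,0],[31,5],[32,0],[32,4],[35,3],[36,0],[37,0],[38,5],[41,0],[41,4],[42,0],[42,1],[45,3],[48,0],[48,4],[49,0],[49,1],[51,0],[52,2],[52,5]]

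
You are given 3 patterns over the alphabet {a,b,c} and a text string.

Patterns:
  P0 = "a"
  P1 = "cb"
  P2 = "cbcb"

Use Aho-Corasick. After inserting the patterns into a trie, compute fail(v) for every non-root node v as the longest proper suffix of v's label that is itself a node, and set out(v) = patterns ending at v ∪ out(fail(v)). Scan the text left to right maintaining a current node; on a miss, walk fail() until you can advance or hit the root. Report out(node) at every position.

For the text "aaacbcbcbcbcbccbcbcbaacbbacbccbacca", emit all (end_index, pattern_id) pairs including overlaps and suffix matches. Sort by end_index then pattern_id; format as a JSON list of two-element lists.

Build automaton:
Trie nodes:
  0='ε' goto a→1 c→2
  1='a' goto ·  ←P0
  2='c' goto b→3
  3='cb' goto c→4  ←P1
  4='cbc' goto b→5
  5='cbcb' goto ·  ←P2

BFS fail/out derivation:
  fail(1) 'a': from fail(0)=0 chase 'a': 0 ⇒ 0;  out={0}∪out(0)={0}
  fail(2) 'c': from fail(0)=0 chase 'c': 0 ⇒ 0;  out=∅∪out(0)=∅
  fail(3) 'cb': from fail(2)=0 chase 'b': 0 ⇒ 0;  out={1}∪out(0)={1}
  fail(4) 'cbc': from fail(3)=0 chase 'c': 0 ⇒ 2;  out=∅∪out(2)=∅
  fail(5) 'cbcb': from fail(4)=2 chase 'b': 2 ⇒ 3;  out={2}∪out(3)={1,2}

Scan:
[0] read 'a'  n0⇒n1  → match P0@[0:0]
[1] read 'a'  n1⇒n1 (via fail)  → match P0@[1:1]
[2] read 'a'  n1⇒n1 (via fail)  → match P0@[2:2]
[3] read 'c'  n1⇒n2 (via fail)
[4] read 'b'  n2⇒n3  → match P1@[3:4]
[5] read 'c'  n3⇒n4
[6] read 'b'  n4⇒n5  → match P1@[5:6],P2@[3:6]
[7] read 'c'  n5⇒n4 (via fail)
[8] read 'b'  n4⇒n5  → match P1@[7:8],P2@[5:8]
[9] read 'c'  n5⇒n4 (via fail)
[10] read 'b'  n4⇒n5  → match P1@[9:10],P2@[7:10]
[11] read 'c'  n5⇒n4 (via fail)
[12] read 'b'  n4⇒n5  → match P1@[11:12],P2@[9:12]
[13] read 'c'  n5⇒n4 (via fail)
[14] read 'c'  n4⇒n2 (via fail)
[15] read 'b'  n2⇒n3  → match P1@[14:15]
[16] read 'c'  n3⇒n4
[17] read 'b'  n4⇒n5  → match P1@[16:17],P2@[14:17]
[18] read 'c'  n5⇒n4 (via fail)
[19] read 'b'  n4⇒n5  → match P1@[18:19],P2@[16:19]
[20] read 'a'  n5⇒n1 (via fail)  → match P0@[20:20]
[21] read 'a'  n1⇒n1 (via fail)  → match P0@[21:21]
[22] read 'c'  n1⇒n2 (via fail)
[23] read 'b'  n2⇒n3  → match P1@[22:23]
[24] read 'b'  n3⇒n0 (via fail)
[25] read 'a'  n0⇒n1  → match P0@[25:25]
[26] read 'c'  n1⇒n2 (via fail)
[27] read 'b'  n2⇒n3  → match P1@[26:27]
[28] read 'c'  n3⇒n4
[29] read 'c'  n4⇒n2 (via fail)
[30] read 'b'  n2⇒n3  → match P1@[29:30]
[31] read 'a'  n3⇒n1 (via fail)  → match P0@[31:31]
[32] read 'c'  n1⇒n2 (via fail)
[33] read 'c'  n2⇒n2 (via fail)
[34] read 'a'  n2⇒n1 (via fail)  → match P0@[34:34]

Matches: [[0,0],[1,0],[2,0],[4,1],[6,1],[6,2],[8,1],[8,2],[10,1],[10,2],[12,1],[12,2],[15,1],[17,1],[17,2],[19,1],[19,2],[20,0],[21,0],[23,1],[25,0],[27,1],[30,1],[31,0],[34,0]]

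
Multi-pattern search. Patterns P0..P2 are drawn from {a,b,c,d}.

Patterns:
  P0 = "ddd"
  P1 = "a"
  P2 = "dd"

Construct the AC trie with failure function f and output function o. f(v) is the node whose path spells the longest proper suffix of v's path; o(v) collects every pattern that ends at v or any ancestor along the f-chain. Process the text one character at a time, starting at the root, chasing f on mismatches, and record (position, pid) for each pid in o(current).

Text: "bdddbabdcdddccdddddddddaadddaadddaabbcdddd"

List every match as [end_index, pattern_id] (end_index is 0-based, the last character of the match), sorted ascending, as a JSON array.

Build:
Trie (insert patterns):
  n0 'ε': a→4 d→1
  n1 'd': d→2
  n2 'dd': d→3  [P2 ends]
  n3 'ddd': ·  [P0 ends]
  n4 'a': ·  [P1 ends]

Failure links (BFS by depth):
  n1('d'): parent n0 fail=0; on 'd' 0 → fail=0;  out ∅∪∅=∅
  n4('a'): parent n0 fail=0; on 'a' 0 → fail=0;  out {1}∪∅={1}
  n2('dd'): parent n1 fail=0; on 'd' 0 → fail=1;  out {2}∪∅={2}
  n3('ddd'): parent n2 fail=1; on 'd' 1 → fail=2;  out {0}∪{2}={0,2}

Run:
i=0 'b': node 0→0
i=1 'd': node 0→1
i=2 'd': node 1→2  ** P2@[1:2]
i=3 'd': node 2→3  ** P0@[1:3],P2@[2:3]
i=4 'b': node 3→0 (via fail)
i=5 'a': node 0→4  ** P1@[5:5]
i=6 'b': node 4→0 (via fail)
i=7 'd': node 0→1
i=8 'c': node 1→0 (via fail)
i=9 'd': node 0→1
i=10 'd': node 1→2  ** P2@[9:10]
i=11 'd': node 2→3  ** P0@[9:11],P2@[10:11]
i=12 'c': node 3→0 (via fail)
i=13 'c': node 0→0
i=14 'd': node 0→1
i=15 'd': node 1→2  ** P2@[14:15]
i=16 'd': node 2→3  ** P0@[14:16],P2@[15:16]
i=17 'd': node 3→3 (via fail)  ** P0@[15:17],P2@[16:17]
i=18 'd': node 3→3 (via fail)  ** P0@[16:18],P2@[17:18]
i=19 'd': node 3→3 (via fail)  ** P0@[17:19],P2@[18:19]
i=20 'd': node 3→3 (via fail)  ** P0@[18:20],P2@[19:20]
i=21 'd': node 3→3 (via fail)  ** P0@[19:21],P2@[20:21]
i=22 'd': node 3→3 (via fail)  ** P0@[20:22],P2@[21:22]
i=23 'a': node 3→4 (via fail)  ** P1@[23:23]
i=24 'a': node 4→4 (via fail)  ** P1@[24:24]
i=25 'd': node 4→1 (via fail)
i=26 'd': node 1→2  ** P2@[25:26]
i=27 'd': node 2→3  ** P0@[25:27],P2@[26:27]
i=28 'a': node 3→4 (via fail)  ** P1@[28:28]
i=29 'a': node 4→4 (via fail)  ** P1@[29:29]
i=30 'd': node 4→1 (via fail)
i=31 'd': node 1→2  ** P2@[30:31]
i=32 'd': node 2→3  ** P0@[30:32],P2@[31:32]
i=33 'a': node 3→4 (via fail)  ** P1@[33:33]
i=34 'a': node 4→4 (via fail)  ** P1@[34:34]
i=35 'b': node 4→0 (via fail)
i=36 'b': node 0→0
i=37 'c': node 0→0
i=38 'd': node 0→1
i=39 'd': node 1→2  ** P2@[38:39]
i=40 'd': node 2→3  ** P0@[38:40],P2@[39:40]
i=41 'd': node 3→3 (via fail)  ** P0@[39:41],P2@[40:41]

Result: [[2,2],[3,0],[3,2],[5,1],[10,2],[11,0],[11,2],[15,2],[16,0],[16,2],[17,0],[17,2],[18,0],[18,2],[19,0],[19,2],[20,0],[20,2],[21,0],[21,2],[22,0],[22,2],[23,1],[24,1],[26,2],[27,0],[27,2],[28,1],[29,1],[31,2],[32,0],[32,2],[33,1],[34,1],[39,2],[40,0],[40,2],[41,0],[41,2]]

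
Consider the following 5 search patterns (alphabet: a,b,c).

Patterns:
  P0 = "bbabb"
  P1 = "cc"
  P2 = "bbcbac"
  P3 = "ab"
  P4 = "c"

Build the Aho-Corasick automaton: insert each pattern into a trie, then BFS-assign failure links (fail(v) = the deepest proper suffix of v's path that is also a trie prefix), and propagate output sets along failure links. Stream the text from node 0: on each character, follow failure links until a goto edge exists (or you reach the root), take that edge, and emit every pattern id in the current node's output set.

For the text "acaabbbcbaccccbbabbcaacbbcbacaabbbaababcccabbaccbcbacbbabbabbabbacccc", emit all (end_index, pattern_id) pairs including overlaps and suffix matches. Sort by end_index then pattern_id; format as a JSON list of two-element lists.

Build automaton:
Trie (insert patterns):
  n0 'ε': a→12 b→1 c→6
  n1 'b': b→2
  n2 'bb': a→3 c→8
  n3 'bba': b→4
  n4 'bbab': b→5
  n5 'bbabb': ·  [P0 ends]
  n6 'c': c→7  [P4 ends]
  n7 'cc': ·  [P1 ends]
  n8 'bbc': b→9
  n9 'bbcb': a→10
  n10 'bbcba': c→11
  n11 'bbcbac': ·  [P2 ends]
  n12 'a': b→13
  n13 'ab': ·  [P3 ends]

BFS fail/out derivation:
  n1('b'): parent n0 fail=0; on 'b' 0 → fail=0;  out ∅∪∅=∅
  n6('c'): parent n0 fail=0; on 'c' 0 → fail=0;  out {4}∪∅={4}
  n12('a'): parent n0 fail=0; on 'a' 0 → fail=0;  out ∅∪∅=∅
  n2('bb'): parent n1 fail=0; on 'b' 0 → fail=1;  out ∅∪∅=∅
  n7('cc'): parent n6 fail=0; on 'c' 0 → fail=6;  out {1}∪{4}={1,4}
  n13('ab'): parent n12 fail=0; on 'b' 0 → fail=1;  out {3}∪∅={3}
  n3('bba'): parent n2 fail=1; on 'a' 1→0 → fail=12;  out ∅∪∅=∅
  n8('bbc'): parent n2 fail=1; on 'c' 1→0 → fail=6;  out ∅∪{4}={4}
  n4('bbab'): parent n3 fail=12; on 'b' 12 → fail=13;  out ∅∪{3}={3}
  n9('bbcb'): parent n8 fail=6; on 'b' 6→0 → fail=1;  out ∅∪∅=∅
  n5('bbabb'): parent n4 fail=13; on 'b' 13→1 → fail=2;  out {0}∪∅={0}
  n10('bbcba'): parent n9 fail=1; on 'a' 1→0 → fail=12;  out ∅∪∅=∅
  n11('bbcbac'): parent n10 fail=12; on 'c' 12→0 → fail=6;  out {2}∪{4}={2,4}

Run:
i=0 'a': node 0→12
i=1 'c': node 12→6 ·f  ** P4@[1:1]
i=2 'a': node 6→12 ·f
i=3 'a': node 12→12 ·f
i=4 'b': node 12→13  ** P3@[3:4]
i=5 'b': node 13→2 ·f
i=6 'b': node 2→2 ·f
i=7 'c': node 2→8  ** P4@[7:7]
i=8 'b': node 8→9
i=9 'a': node 9→10
i=10 'c': node 10→11  ** P2@[5:10],P4@[10:10]
i=11 'c': node 11→7 ·f  ** P1@[10:11],P4@[11:11]
i=12 'c': node 7→7 ·f  ** P1@[11:12],P4@[12:12]
i=13 'c': node 7→7 ·f  ** P1@[12:13],P4@[13:13]
i=14 'b': node 7→1 ·f
i=15 'b': node 1→2
i=16 'a': node 2→3
i=17 'b': node 3→4  ** P3@[16:17]
i=18 'b': node 4→5  ** P0@[14:18]
i=19 'c': node 5→8 ·f  ** P4@[19:19]
i=20 'a': node 8→12 ·f
i=21 'a': node 12→12 ·f
i=22 'c': node 12→6 ·f  ** P4@[22:22]
i=23 'b': node 6→1 ·f
i=24 'b': node 1→2
i=25 'c': node 2→8  ** P4@[25:25]
i=26 'b': node 8→9
i=27 'a': node 9→10
i=28 'c': node 10→11  ** P2@[23:28],P4@[28:28]
i=29 'a': node 11→12 ·f
i=30 'a': node 12→12 ·f
i=31 'b': node 12→13  ** P3@[30:31]
i=32 'b': node 13→2 ·f
i=33 'b': node 2→2 ·f
i=34 'a': node 2→3
i=35 'a': node 3→12 ·f
i=36 'b': node 12→13  ** P3@[35:36]
i=37 'a': node 13→12 ·f
i=38 'b': node 12→13  ** P3@[37:38]
i=39 'c': node 13→6 ·f  ** P4@[39:39]
i=40 'c': node 6→7  ** P1@[39:40],P4@[40:40]
i=41 'c': node 7→7 ·f  ** P1@[40:41],P4@[41:41]
i=42 'a': node 7→12 ·f
i=43 'b': node 12→13  ** P3@[42:43]
i=44 'b': node 13→2 ·f
i=45 'a': node 2→3
i=46 'c': node 3→6 ·f  ** P4@[46:46]
i=47 'c': node 6→7  ** P1@[46:47],P4@[47:47]
i=48 'b': node 7→1 ·f
i=49 'c': node 1→6 ·f  ** P4@[49:49]
i=50 'b': node 6→1 ·f
i=51 'a': node 1→12 ·f
i=52 'c': node 12→6 ·f  ** P4@[52:52]
i=53 'b': node 6→1 ·f
i=54 'b': node 1→2
i=55 'a': node 2→3
i=56 'b': node 3→4  ** P3@[55:56]
i=57 'b': node 4→5  ** P0@[53:57]
i=58 'a': node 5→3 ·f
i=59 'b': node 3→4  ** P3@[58:59]
i=60 'b': node 4→5  ** P0@[56:60]
i=61 'a': node 5→3 ·f
i=62 'b': node 3→4  ** P3@[61:62]
i=63 'b': node 4→5  ** P0@[59:63]
i=64 'a': node 5→3 ·f
i=65 'c': node 3→6 ·f  ** P4@[65:65]
i=66 'c': node 6→7  ** P1@[65:66],P4@[66:66]
i=67 'c': node 7→7 ·f  ** P1@[66:67],P4@[67:67]
i=68 'c': node 7→7 ·f  ** P1@[67:68],P4@[68:68]

Matches: [[1,4],[4,3],[7,4],[10,2],[10,4],[11,1],[11,4],[12,1],[12,4],[13,1],[13,4],[17,3],[18,0],[19,4],[22,4],[25,4],[28,2],[28,4],[31,3],[36,3],[38,3],[39,4],[40,1],[40,4],[41,1],[41,4],[43,3],[46,4],[47,1],[47,4],[49,4],[52,4],[56,3],[57,0],[59,3],[60,0],[62,3],[63,0],[65,4],[66,1],[66,4],[67,1],[67,4],[68,1],[68,4]]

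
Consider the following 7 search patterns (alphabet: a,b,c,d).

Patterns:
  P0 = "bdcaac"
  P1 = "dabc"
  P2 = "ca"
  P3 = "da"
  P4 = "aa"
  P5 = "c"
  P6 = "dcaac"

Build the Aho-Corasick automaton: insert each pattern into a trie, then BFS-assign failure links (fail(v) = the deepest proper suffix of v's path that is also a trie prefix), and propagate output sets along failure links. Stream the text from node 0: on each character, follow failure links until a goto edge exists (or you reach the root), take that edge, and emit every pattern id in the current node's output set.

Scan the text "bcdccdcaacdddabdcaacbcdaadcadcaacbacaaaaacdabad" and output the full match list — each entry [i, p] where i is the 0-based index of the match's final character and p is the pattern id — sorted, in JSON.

Build automaton:
Trie nodes:
  n0 'ε': a→13 b→1 c→11 d→7
  n1 'b': d→2
  n2 'bd': c→3
  n3 'bdc': a→4
  n4 'bdca': a→5
  n5 'bdcaa': c→6
  n6 'bdcaac': ·  ←P0
  n7 'd': a→8 c→15
  n8 'da': b→9  ←P3
  n9 'dab': c→10
  n10 'dabc': ·  ←P1
  n11 'c': a→12  ←P5
  n12 'ca': ·  ←P2
  n13 'a': a→14
  n14 'aa': ·  ←P4
  n15 'dc': a→16
  n16 'dca': a→17
  n17 'dcaa': c→18
  n18 'dcaac': ·  ←P6

BFS fail/out derivation:
  fail(1) 'b': from fail(0)=0 chase 'b': 0 ⇒ 0;  out=∅∪out(0)=∅
  fail(7) 'd': from fail(0)=0 chase 'd': 0 ⇒ 0;  out=∅∪out(0)=∅
  fail(11) 'c': from fail(0)=0 chase 'c': 0 ⇒ 0;  out={5}∪out(0)={5}
  fail(13) 'a': from fail(0)=0 chase 'a': 0 ⇒ 0;  out=∅∪out(0)=∅
  fail(2) 'bd': from fail(1)=0 chase 'd': 0 ⇒ 7;  out=∅∪out(7)=∅
  fail(8) 'da': from fail(7)=0 chase 'a': 0 ⇒ 13;  out={3}∪out(13)={3}
  fail(12) 'ca': from fail(11)=0 chase 'a': 0 ⇒ 13;  out={2}∪out(13)={2}
  fail(14) 'aa': from fail(13)=0 chase 'a': 0 ⇒ 13;  out={4}∪out(13)={4}
  fail(15) 'dc': from fail(7)=0 chase 'c': 0 ⇒ 11;  out=∅∪out(11)={5}
  fail(3) 'bdc': from fail(2)=7 chase 'c': 7 ⇒ 15;  out=∅∪out(15)={5}
  fail(9) 'dab': from fail(8)=13 chase 'b': 13→0 ⇒ 1;  out=∅∪out(1)=∅
  fail(16) 'dca': from fail(15)=11 chase 'a': 11 ⇒ 12;  out=∅∪out(12)={2}
  fail(4) 'bdca': from fail(3)=15 chase 'a': 15 ⇒ 16;  out=∅∪out(16)={2}
  fail(10) 'dabc': from fail(9)=1 chase 'c': 1→0 ⇒ 11;  out={1}∪out(11)={1,5}
  fail(17) 'dcaa': from fail(16)=12 chase 'a': 12→13 ⇒ 14;  out=∅∪out(14)={4}
  fail(5) 'bdcaa': from fail(4)=16 chase 'a': 16 ⇒ 17;  out=∅∪out(17)={4}
  fail(18) 'dcaac': from fail(17)=14 chase 'c': 14→13→0 ⇒ 11;  out={6}∪out(11)={5,6}
  fail(6) 'bdcaac': from fail(5)=17 chase 'c': 17 ⇒ 18;  out={0}∪out(18)={0,5,6}

Text stream:
i=0 'b': node 0→1
i=1 'c': node 1→11 (fail-walked)  emit P5@[1:1]
i=2 'd': node 11→7 (fail-walked)
i=3 'c': node 7→15  emit P5@[3:3]
i=4 'c': node 15→11 (fail-walked)  emit P5@[4:4]
i=5 'd': node 11→7 (fail-walked)
i=6 'c': node 7→15  emit P5@[6:6]
i=7 'a': node 15→16  emit P2@[6:7]
i=8 'a': node 16→17  emit P4@[7:8]
i=9 'c': node 17→18  emit P5@[9:9],P6@[5:9]
i=10 'd': node 18→7 (fail-walked)
i=11 'd': node 7→7 (fail-walked)
i=12 'd': node 7→7 (fail-walked)
i=13 'a': node 7→8  emit P3@[12:13]
i=14 'b': node 8→9
i=15 'd': node 9→2 (fail-walked)
i=16 'c': node 2→3  emit P5@[16:16]
i=17 'a': node 3→4  emit P2@[16:17]
i=18 'a': node 4→5  emit P4@[17:18]
i=19 'c': node 5→6  emit P0@[14:19],P5@[19:19],P6@[15:19]
i=20 'b': node 6→1 (fail-walked)
i=21 'c': node 1→11 (fail-walked)  emit P5@[21:21]
i=22 'd': node 11→7 (fail-walked)
i=23 'a': node 7→8  emit P3@[22:23]
i=24 'a': node 8→14 (fail-walked)  emit P4@[23:24]
i=25 'd': node 14→7 (fail-walked)
i=26 'c': node 7→15  emit P5@[26:26]
i=27 'a': node 15→16  emit P2@[26:27]
i=28 'd': node 16→7 (fail-walked)
i=29 'c': node 7→15  emit P5@[29:29]
i=30 'a': node 15→16  emit P2@[29:30]
i=31 'a': node 16→17  emit P4@[30:31]
i=32 'c': node 17→18  emit P5@[32:32],P6@[28:32]
i=33 'b': node 18→1 (fail-walked)
i=34 'a': node 1→13 (fail-walked)
i=35 'c': node 13→11 (fail-walked)  emit P5@[35:35]
i=36 'a': node 11→12  emit P2@[35:36]
i=37 'a': node 12→14 (fail-walked)  emit P4@[36:37]
i=38 'a': node 14→14 (fail-walked)  emit P4@[37:38]
i=39 'a': node 14→14 (fail-walked)  emit P4@[38:39]
i=40 'a': node 14→14 (fail-walked)  emit P4@[39:40]
i=41 'c': node 14→11 (fail-walked)  emit P5@[41:41]
i=42 'd': node 11→7 (fail-walked)
i=43 'a': node 7→8  emit P3@[42:43]
i=44 'b': node 8→9
i=45 'a': node 9→13 (fail-walked)
i=46 'd': node 13→7 (fail-walked)

Result: [[1,5],[3,5],[4,5],[6,5],[7,2],[8,4],[9,5],[9,6],[13,3],[16,5],[17,2],[18,4],[19,0],[19,5],[19,6],[21,5],[23,3],[24,4],[26,5],[27,2],[29,5],[30,2],[31,4],[32,5],[32,6],[35,5],[36,2],[37,4],[38,4],[39,4],[40,4],[41,5],[43,3]]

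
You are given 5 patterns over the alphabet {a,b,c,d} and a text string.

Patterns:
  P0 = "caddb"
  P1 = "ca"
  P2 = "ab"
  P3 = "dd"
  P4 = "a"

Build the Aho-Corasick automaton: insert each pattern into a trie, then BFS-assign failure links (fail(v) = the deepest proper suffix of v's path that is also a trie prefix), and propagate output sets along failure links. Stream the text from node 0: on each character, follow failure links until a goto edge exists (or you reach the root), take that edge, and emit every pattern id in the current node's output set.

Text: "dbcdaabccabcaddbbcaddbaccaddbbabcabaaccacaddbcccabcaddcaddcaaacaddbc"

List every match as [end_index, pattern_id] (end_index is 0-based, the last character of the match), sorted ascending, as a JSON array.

Construct AC machine:
Trie nodes:
  n0 'ε': a→6 c→1 d→8
  n1 'c': a→2
  n2 'ca': d→3  ←P1
  n3 'cad': d→4
  n4 'cadd': b→5
  n5 'caddb': ·  ←P0
  n6 'a': b→7  ←P4
  n7 'ab': ·  ←P2
  n8 'd': d→9
  n9 'dd': ·  ←P3

Failure links (BFS by depth):
  n1('c'): parent n0 fail=0; on 'c' 0 → fail=0;  out ∅∪∅=∅
  n6('a'): parent n0 fail=0; on 'a' 0 → fail=0;  out {4}∪∅={4}
  n8('d'): parent n0 fail=0; on 'd' 0 → fail=0;  out ∅∪∅=∅
  n2('ca'): parent n1 fail=0; on 'a' 0 → fail=6;  out {1}∪{4}={1,4}
  n7('ab'): parent n6 fail=0; on 'b' 0 → fail=0;  out {2}∪∅={2}
  n9('dd'): parent n8 fail=0; on 'd' 0 → fail=8;  out {3}∪∅={3}
  n3('cad'): parent n2 fail=6; on 'd' 6→0 → fail=8;  out ∅∪∅=∅
  n4('cadd'): parent n3 fail=8; on 'd' 8 → fail=9;  out ∅∪{3}={3}
  n5('caddb'): parent n4 fail=9; on 'b' 9→8→0 → fail=0;  out {0}∪∅={0}

Run:
i=0 'd': node 0→8
i=1 'b': node 8→0 (fail-walked)
i=2 'c': node 0→1
i=3 'd': node 1→8 (fail-walked)
i=4 'a': node 8→6 (fail-walked)  ** P4@[4:4]
i=5 'a': node 6→6 (fail-walked)  ** P4@[5:5]
i=6 'b': node 6→7  ** P2@[5:6]
i=7 'c': node 7→1 (fail-walked)
i=8 'c': node 1→1 (fail-walked)
i=9 'a': node 1→2  ** P1@[8:9],P4@[9:9]
i=10 'b': node 2→7 (fail-walked)  ** P2@[9:10]
i=11 'c': node 7→1 (fail-walked)
i=12 'a': node 1→2  ** P1@[11:12],P4@[12:12]
i=13 'd': node 2→3
i=14 'd': node 3→4  ** P3@[13:14]
i=15 'b': node 4→5  ** P0@[11:15]
i=16 'b': node 5→0 (fail-walked)
i=17 'c': node 0→1
i=18 'a': node 1→2  ** P1@[17:18],P4@[18:18]
i=19 'd': node 2→3
i=20 'd': node 3→4  ** P3@[19:20]
i=21 'b': node 4→5  ** P0@[17:21]
i=22 'a': node 5→6 (fail-walked)  ** P4@[22:22]
i=23 'c': node 6→1 (fail-walked)
i=24 'c': node 1→1 (fail-walked)
i=25 'a': node 1→2  ** P1@[24:25],P4@[25:25]
i=26 'd': node 2→3
i=27 'd': node 3→4  ** P3@[26:27]
i=28 'b': node 4→5  ** P0@[24:28]
i=29 'b': node 5→0 (fail-walked)
i=30 'a': node 0→6  ** P4@[30:30]
i=31 'b': node 6→7  ** P2@[30:31]
i=32 'c': node 7→1 (fail-walked)
i=33 'a': node 1→2  ** P1@[32:33],P4@[33:33]
i=34 'b': node 2→7 (fail-walked)  ** P2@[33:34]
i=35 'a': node 7→6 (fail-walked)  ** P4@[35:35]
i=36 'a': node 6→6 (fail-walked)  ** P4@[36:36]
i=37 'c': node 6→1 (fail-walked)
i=38 'c': node 1→1 (fail-walked)
i=39 'a': node 1→2  ** P1@[38:39],P4@[39:39]
i=40 'c': node 2→1 (fail-walked)
i=41 'a': node 1→2  ** P1@[40:41],P4@[41:41]
i=42 'd': node 2→3
i=43 'd': node 3→4  ** P3@[42:43]
i=44 'b': node 4→5  ** P0@[40:44]
i=45 'c': node 5→1 (fail-walked)
i=46 'c': node 1→1 (fail-walked)
i=47 'c': node 1→1 (fail-walked)
i=48 'a': node 1→2  ** P1@[47:48],P4@[48:48]
i=49 'b': node 2→7 (fail-walked)  ** P2@[48:49]
i=50 'c': node 7→1 (fail-walked)
i=51 'a': node 1→2  ** P1@[50:51],P4@[51:51]
i=52 'd': node 2→3
i=53 'd': node 3→4  ** P3@[52:53]
i=54 'c': node 4→1 (fail-walked)
i=55 'a': node 1→2  ** P1@[54:55],P4@[55:55]
i=56 'd': node 2→3
i=57 'd': node 3→4  ** P3@[56:57]
i=58 'c': node 4→1 (fail-walked)
i=59 'a': node 1→2  ** P1@[58:59],P4@[59:59]
i=60 'a': node 2→6 (fail-walked)  ** P4@[60:60]
i=61 'a': node 6→6 (fail-walked)  ** P4@[61:61]
i=62 'c': node 6→1 (fail-walked)
i=63 'a': node 1→2  ** P1@[62:63],P4@[63:63]
i=64 'd': node 2→3
i=65 'd': node 3→4  ** P3@[64:65]
i=66 'b': node 4→5  ** P0@[62:66]
i=67 'c': node 5→1 (fail-walked)

All matches (sorted): [[4,4],[5,4],[6,2],[9,1],[9,4],[10,2],[12,1],[12,4],[14,3],[15,0],[18,1],[18,4],[20,3],[21,0],[22,4],[25,1],[25,4],[27,3],[28,0],[30,4],[31,2],[33,1],[33,4],[34,2],[35,4],[36,4],[39,1],[39,4],[41,1],[41,4],[43,3],[44,0],[48,1],[48,4],[49,2],[51,1],[51,4],[53,3],[55,1],[55,4],[57,3],[59,1],[59,4],[60,4],[61,4],[63,1],[63,4],[65,3],[66,0]]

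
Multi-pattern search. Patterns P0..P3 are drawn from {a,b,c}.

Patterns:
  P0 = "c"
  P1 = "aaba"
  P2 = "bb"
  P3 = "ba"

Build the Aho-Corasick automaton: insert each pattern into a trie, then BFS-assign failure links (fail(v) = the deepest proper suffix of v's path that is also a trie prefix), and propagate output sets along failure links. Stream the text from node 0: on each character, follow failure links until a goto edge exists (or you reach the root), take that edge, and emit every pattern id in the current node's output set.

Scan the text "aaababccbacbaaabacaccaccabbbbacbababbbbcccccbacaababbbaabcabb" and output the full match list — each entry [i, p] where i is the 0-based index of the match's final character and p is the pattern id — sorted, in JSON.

Build automaton:
Trie nodes:
  0='ε' goto a→2 b→6 c→1
  1='c' goto ·  ←P0
  2='a' goto a→3
  3='aa' goto b→4
  4='aab' goto a→5
  5='aaba' goto ·  ←P1
  6='b' goto a→8 b→7
  7='bb' goto ·  ←P2
  8='ba' goto ·  ←P3

Failure links (BFS by depth):
  fail(1) 'c': from fail(0)=0 chase 'c': 0 ⇒ 0;  out={0}∪out(0)={0}
  fail(2) 'a': from fail(0)=0 chase 'a': 0 ⇒ 0;  out=∅∪out(0)=∅
  fail(6) 'b': from fail(0)=0 chase 'b': 0 ⇒ 0;  out=∅∪out(0)=∅
  fail(3) 'aa': from fail(2)=0 chase 'a': 0 ⇒ 2;  out=∅∪out(2)=∅
  fail(7) 'bb': from fail(6)=0 chase 'b': 0 ⇒ 6;  out={2}∪out(6)={2}
  fail(8) 'ba': from fail(6)=0 chase 'a': 0 ⇒ 2;  out={3}∪out(2)={3}
  fail(4) 'aab': from fail(3)=2 chase 'b': 2→0 ⇒ 6;  out=∅∪out(6)=∅
  fail(5) 'aaba': from fail(4)=6 chase 'a': 6 ⇒ 8;  out={1}∪out(8)={1,3}

Text stream:
[0] read 'a'  n0⇒n2
[1] read 'a'  n2⇒n3
[2] read 'a'  n3⇒n3 (fail-walked)
[3] read 'b'  n3⇒n4
[4] read 'a'  n4⇒n5  emit P1@[1:4],P3@[3:4]
[5] read 'b'  n5⇒n6 (fail-walked)
[6] read 'c'  n6⇒n1 (fail-walked)  emit P0@[6:6]
[7] read 'c'  n1⇒n1 (fail-walked)  emit P0@[7:7]
[8] read 'b'  n1⇒n6 (fail-walked)
[9] read 'a'  n6⇒n8  emit P3@[8:9]
[10] read 'c'  n8⇒n1 (fail-walked)  emit P0@[10:10]
[11] read 'b'  n1⇒n6 (fail-walked)
[12] read 'a'  n6⇒n8  emit P3@[11:12]
[13] read 'a'  n8⇒n3 (fail-walked)
[14] read 'a'  n3⇒n3 (fail-walked)
[15] read 'b'  n3⇒n4
[16] read 'a'  n4⇒n5  emit P1@[13:16],P3@[15:16]
[17] read 'c'  n5⇒n1 (fail-walked)  emit P0@[17:17]
[18] read 'a'  n1⇒n2 (fail-walked)
[19] read 'c'  n2⇒n1 (fail-walked)  emit P0@[19:19]
[20] read 'c'  n1⇒n1 (fail-walked)  emit P0@[20:20]
[21] read 'a'  n1⇒n2 (fail-walked)
[22] read 'c'  n2⇒n1 (fail-walked)  emit P0@[22:22]
[23] read 'c'  n1⇒n1 (fail-walked)  emit P0@[23:23]
[24] read 'a'  n1⇒n2 (fail-walked)
[25] read 'b'  n2⇒n6 (fail-walked)
[26] read 'b'  n6⇒n7  emit P2@[25:26]
[27] read 'b'  n7⇒n7 (fail-walked)  emit P2@[26:27]
[28] read 'b'  n7⇒n7 (fail-walked)  emit P2@[27:28]
[29] read 'a'  n7⇒n8 (fail-walked)  emit P3@[28:29]
[30] read 'c'  n8⇒n1 (fail-walked)  emit P0@[30:30]
[31] read 'b'  n1⇒n6 (fail-walked)
[32] read 'a'  n6⇒n8  emit P3@[31:32]
[33] read 'b'  n8⇒n6 (fail-walked)
[34] read 'a'  n6⇒n8  emit P3@[33:34]
[35] read 'b'  n8⇒n6 (fail-walked)
[36] read 'b'  n6⇒n7  emit P2@[35:36]
[37] read 'b'  n7⇒n7 (fail-walked)  emit P2@[36:37]
[38] read 'b'  n7⇒n7 (fail-walked)  emit P2@[37:38]
[39] read 'c'  n7⇒n1 (fail-walked)  emit P0@[39:39]
[40] read 'c'  n1⇒n1 (fail-walked)  emit P0@[40:40]
[41] read 'c'  n1⇒n1 (fail-walked)  emit P0@[41:41]
[42] read 'c'  n1⇒n1 (fail-walked)  emit P0@[42:42]
[43] read 'c'  n1⇒n1 (fail-walked)  emit P0@[43:43]
[44] read 'b'  n1⇒n6 (fail-walked)
[45] read 'a'  n6⇒n8  emit P3@[44:45]
[46] read 'c'  n8⇒n1 (fail-walked)  emit P0@[46:46]
[47] read 'a'  n1⇒n2 (fail-walked)
[48] read 'a'  n2⇒n3
[49] read 'b'  n3⇒n4
[50] read 'a'  n4⇒n5  emit P1@[47:50],P3@[49:50]
[51] read 'b'  n5⇒n6 (fail-walked)
[52] read 'b'  n6⇒n7  emit P2@[51:52]
[53] read 'b'  n7⇒n7 (fail-walked)  emit P2@[52:53]
[54] read 'a'  n7⇒n8 (fail-walked)  emit P3@[53:54]
[55] read 'a'  n8⇒n3 (fail-walked)
[56] read 'b'  n3⇒n4
[57] read 'c'  n4⇒n1 (fail-walked)  emit P0@[57:57]
[58] read 'a'  n1⇒n2 (fail-walked)
[59] read 'b'  n2⇒n6 (fail-walked)
[60] read 'b'  n6⇒n7  emit P2@[59:60]

Result: [[4,1],[4,3],[6,0],[7,0],[9,3],[10,0],[12,3],[16,1],[16,3],[17,0],[19,0],[20,0],[22,0],[23,0],[26,2],[27,2],[28,2],[29,3],[30,0],[32,3],[34,3],[36,2],[37,2],[38,2],[39,0],[40,0],[41,0],[42,0],[43,0],[45,3],[46,0],[50,1],[50,3],[52,2],[53,2],[54,3],[57,0],[60,2]]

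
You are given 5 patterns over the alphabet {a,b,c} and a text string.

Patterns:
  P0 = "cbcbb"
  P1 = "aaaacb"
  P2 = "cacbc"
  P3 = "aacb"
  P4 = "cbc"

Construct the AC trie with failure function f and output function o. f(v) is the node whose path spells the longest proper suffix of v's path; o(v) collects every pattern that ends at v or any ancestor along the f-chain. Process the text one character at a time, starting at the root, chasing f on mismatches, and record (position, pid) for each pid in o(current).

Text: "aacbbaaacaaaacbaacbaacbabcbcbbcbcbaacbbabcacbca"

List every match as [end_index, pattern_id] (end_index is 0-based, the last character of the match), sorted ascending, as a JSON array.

Build:
Trie nodes:
  0='ε' goto a→6 c→1
  1='c' goto a→12 b→2
  2='cb' goto c→3
  3='cbc' goto b→4  ←P4
  4='cbcb' goto b→5
  5='cbcbb' goto ·  ←P0
  6='a' goto a→7
  7='aa' goto a→8 c→16
  8='aaa' goto a→9
  9='aaaa' goto c→10
  10='aaaac' goto b→11
  11='aaaacb' goto ·  ←P1
  12='ca' goto c→13
  13='cac' goto b→14
  14='cacb' goto c→15
  15='cacbc' goto ·  ←P2
  16='aac' goto b→17
  17='aacb' goto ·  ←P3

BFS fail/out derivation:
  fail(1) 'c': from fail(0)=0 chase 'c': 0 ⇒ 0;  out=∅∪out(0)=∅
  fail(6) 'a': from fail(0)=0 chase 'a': 0 ⇒ 0;  out=∅∪out(0)=∅
  fail(2) 'cb': from fail(1)=0 chase 'b': 0 ⇒ 0;  out=∅∪out(0)=∅
  fail(7) 'aa': from fail(6)=0 chase 'a': 0 ⇒ 6;  out=∅∪out(6)=∅
  fail(12) 'ca': from fail(1)=0 chase 'a': 0 ⇒ 6;  out=∅∪out(6)=∅
  fail(3) 'cbc': from fail(2)=0 chase 'c': 0 ⇒ 1;  out={4}∪out(1)={4}
  fail(8) 'aaa': from fail(7)=6 chase 'a': 6 ⇒ 7;  out=∅∪out(7)=∅
  fail(13) 'cac': from fail(12)=6 chase 'c': 6→0 ⇒ 1;  out=∅∪out(1)=∅
  fail(16) 'aac': from fail(7)=6 chase 'c': 6→0 ⇒ 1;  out=∅∪out(1)=∅
  fail(4) 'cbcb': from fail(3)=1 chase 'b': 1 ⇒ 2;  out=∅∪out(2)=∅
  fail(9) 'aaaa': from fail(8)=7 chase 'a': 7 ⇒ 8;  out=∅∪out(8)=∅
  fail(14) 'cacb': from fail(13)=1 chase 'b': 1 ⇒ 2;  out=∅∪out(2)=∅
  fail(17) 'aacb': from fail(16)=1 chase 'b': 1 ⇒ 2;  out={3}∪out(2)={3}
  fail(5) 'cbcbb': from fail(4)=2 chase 'b': 2→0 ⇒ 0;  out={0}∪out(0)={0}
  fail(10) 'aaaac': from fail(9)=8 chase 'c': 8→7 ⇒ 16;  out=∅∪out(16)=∅
  fail(15) 'cacbc': from fail(14)=2 chase 'c': 2 ⇒ 3;  out={2}∪out(3)={2,4}
  fail(11) 'aaaacb': from fail(10)=16 chase 'b': 16 ⇒ 17;  out={1}∪out(17)={1,3}

Scan:
[0] read 'a'  n0⇒n6
[1] read 'a'  n6⇒n7
[2] read 'c'  n7⇒n16
[3] read 'b'  n16⇒n17  ** P3@[0:3]
[4] read 'b'  n17⇒n0 (fail-walked)
[5] read 'a'  n0⇒n6
[6] read 'a'  n6⇒n7
[7] read 'a'  n7⇒n8
[8] read 'c'  n8⇒n16 (fail-walked)
[9] read 'a'  n16⇒n12 (fail-walked)
[10] read 'a'  n12⇒n7 (fail-walked)
[11] read 'a'  n7⇒n8
[12] read 'a'  n8⇒n9
[13] read 'c'  n9⇒n10
[14] read 'b'  n10⇒n11  ** P1@[9:14],P3@[11:14]
[15] read 'a'  n11⇒n6 (fail-walked)
[16] read 'a'  n6⇒n7
[17] read 'c'  n7⇒n16
[18] read 'b'  n16⇒n17  ** P3@[15:18]
[19] read 'a'  n17⇒n6 (fail-walked)
[20] read 'a'  n6⇒n7
[21] read 'c'  n7⇒n16
[22] read 'b'  n16⇒n17  ** P3@[19:22]
[23] read 'a'  n17⇒n6 (fail-walked)
[24] read 'b'  n6⇒n0 (fail-walked)
[25] read 'c'  n0⇒n1
[26] read 'b'  n1⇒n2
[27] read 'c'  n2⇒n3  ** P4@[25:27]
[28] read 'b'  n3⇒n4
[29] read 'b'  n4⇒n5  ** P0@[25:29]
[30] read 'c'  n5⇒n1 (fail-walked)
[31] read 'b'  n1⇒n2
[32] read 'c'  n2⇒n3  ** P4@[30:32]
[33] read 'b'  n3⇒n4
[34] read 'a'  n4⇒n6 (fail-walked)
[35] read 'a'  n6⇒n7
[36] read 'c'  n7⇒n16
[37] read 'b'  n16⇒n17  ** P3@[34:37]
[38] read 'b'  n17⇒n0 (fail-walked)
[39] read 'a'  n0⇒n6
[40] read 'b'  n6⇒n0 (fail-walked)
[41] read 'c'  n0⇒n1
[42] read 'a'  n1⇒n12
[43] read 'c'  n12⇒n13
[44] read 'b'  n13⇒n14
[45] read 'c'  n14⇒n15  ** P2@[41:45],P4@[43:45]
[46] read 'a'  n15⇒n12 (fail-walked)

All matches (sorted): [[3,3],[14,1],[14,3],[18,3],[22,3],[27,4],[29,0],[32,4],[37,3],[45,2],[45,4]]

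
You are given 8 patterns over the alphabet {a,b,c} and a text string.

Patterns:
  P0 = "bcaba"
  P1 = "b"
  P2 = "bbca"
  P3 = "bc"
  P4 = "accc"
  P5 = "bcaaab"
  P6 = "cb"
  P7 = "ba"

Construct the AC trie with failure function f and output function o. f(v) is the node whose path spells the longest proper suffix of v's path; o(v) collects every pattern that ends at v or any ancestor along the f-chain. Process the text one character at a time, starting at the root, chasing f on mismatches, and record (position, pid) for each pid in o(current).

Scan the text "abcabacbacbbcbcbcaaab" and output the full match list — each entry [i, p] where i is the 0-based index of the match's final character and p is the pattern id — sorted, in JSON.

Build:
Trie (insert patterns):
  n0 'ε': a→9 b→1 c→16
  n1 'b': a→18 b→6 c→2  ←P1
  n2 'bc': a→3  ←P3
  n3 'bca': a→13 b→4
  n4 'bcab': a→5
  n5 'bcaba': ·  ←P0
  n6 'bb': c→7
  n7 'bbc': a→8
  n8 'bbca': ·  ←P2
  n9 'a': c→10
  n10 'ac': c→11
  n11 'acc': c→12
  n12 'accc': ·  ←P4
  n13 'bcaa': a→14
  n14 'bcaaa': b→15
  n15 'bcaaab': ·  ←P5
  n16 'c': b→17
  n17 'cb': ·  ←P6
  n18 'ba': ·  ←P7

BFS fail/out derivation:
  fail(1) 'b': from fail(0)=0 chase 'b': 0 ⇒ 0;  out={1}∪out(0)={1}
  fail(9) 'a': from fail(0)=0 chase 'a': 0 ⇒ 0;  out=∅∪out(0)=∅
  fail(16) 'c': from fail(0)=0 chase 'c': 0 ⇒ 0;  out=∅∪out(0)=∅
  fail(2) 'bc': from fail(1)=0 chase 'c': 0 ⇒ 16;  out={3}∪out(16)={3}
  fail(6) 'bb': from fail(1)=0 chase 'b': 0 ⇒ 1;  out=∅∪out(1)={1}
  fail(10) 'ac': from fail(9)=0 chase 'c': 0 ⇒ 16;  out=∅∪out(16)=∅
  fail(17) 'cb': from fail(16)=0 chase 'b': 0 ⇒ 1;  out={6}∪out(1)={1,6}
  fail(18) 'ba': from fail(1)=0 chase 'a': 0 ⇒ 9;  out={7}∪out(9)={7}
  fail(3) 'bca': from fail(2)=16 chase 'a': 16→0 ⇒ 9;  out=∅∪out(9)=∅
  fail(7) 'bbc': from fail(6)=1 chase 'c': 1 ⇒ 2;  out=∅∪out(2)={3}
  fail(11) 'acc': from fail(10)=16 chase 'c': 16→0 ⇒ 16;  out=∅∪out(16)=∅
  fail(4) 'bcab': from fail(3)=9 chase 'b': 9→0 ⇒ 1;  out=∅∪out(1)={1}
  fail(8) 'bbca': from fail(7)=2 chase 'a': 2 ⇒ 3;  out={2}∪out(3)={2}
  fail(12) 'accc': from fail(11)=16 chase 'c': 16→0 ⇒ 16;  out={4}∪out(16)={4}
  fail(13) 'bcaa': from fail(3)=9 chase 'a': 9→0 ⇒ 9;  out=∅∪out(9)=∅
  fail(5) 'bcaba': from fail(4)=1 chase 'a': 1 ⇒ 18;  out={0}∪out(18)={0,7}
  fail(14) 'bcaaa': from fail(13)=9 chase 'a': 9→0 ⇒ 9;  out=∅∪out(9)=∅
  fail(15) 'bcaaab': from fail(14)=9 chase 'b': 9→0 ⇒ 1;  out={5}∪out(1)={1,5}

Run:
[0] read 'a'  n0⇒n9
[1] read 'b'  n9⇒n1 ·f  ** P1@[1:1]
[2] read 'c'  n1⇒n2  ** P3@[1:2]
[3] read 'a'  n2⇒n3
[4] read 'b'  n3⇒n4  ** P1@[4:4]
[5] read 'a'  n4⇒n5  ** P0@[1:5],P7@[4:5]
[6] read 'c'  n5⇒n10 ·f
[7] read 'b'  n10⇒n17 ·f  ** P1@[7:7],P6@[6:7]
[8] read 'a'  n17⇒n18 ·f  ** P7@[7:8]
[9] read 'c'  n18⇒n10 ·f
[10] read 'b'  n10⇒n17 ·f  ** P1@[10:10],P6@[9:10]
[11] read 'b'  n17⇒n6 ·f  ** P1@[11:11]
[12] read 'c'  n6⇒n7  ** P3@[11:12]
[13] read 'b'  n7⇒n17 ·f  ** P1@[13:13],P6@[12:13]
[14] read 'c'  n17⇒n2 ·f  ** P3@[13:14]
[15] read 'b'  n2⇒n17 ·f  ** P1@[15:15],P6@[14:15]
[16] read 'c'  n17⇒n2 ·f  ** P3@[15:16]
[17] read 'a'  n2⇒n3
[18] read 'a'  n3⇒n13
[19] read 'a'  n13⇒n14
[20] read 'b'  n14⇒n15  ** P1@[20:20],P5@[15:20]

Matches: [[1,1],[2,3],[4,1],[5,0],[5,7],[7,1],[7,6],[8,7],[10,1],[10,6],[11,1],[12,3],[13,1],[13,6],[14,3],[15,1],[15,6],[16,3],[20,1],[20,5]]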